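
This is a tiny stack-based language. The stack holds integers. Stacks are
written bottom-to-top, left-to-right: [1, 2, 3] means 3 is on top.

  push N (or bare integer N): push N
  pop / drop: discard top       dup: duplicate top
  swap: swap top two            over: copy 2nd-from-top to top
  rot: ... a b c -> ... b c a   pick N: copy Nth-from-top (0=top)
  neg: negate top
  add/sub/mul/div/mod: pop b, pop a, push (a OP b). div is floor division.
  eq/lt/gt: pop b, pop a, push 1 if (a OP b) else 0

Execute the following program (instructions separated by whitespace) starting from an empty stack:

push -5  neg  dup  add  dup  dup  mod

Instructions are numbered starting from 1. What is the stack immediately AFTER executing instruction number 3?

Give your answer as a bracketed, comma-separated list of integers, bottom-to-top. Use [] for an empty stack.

Answer: [5, 5]

Derivation:
Step 1 ('push -5'): [-5]
Step 2 ('neg'): [5]
Step 3 ('dup'): [5, 5]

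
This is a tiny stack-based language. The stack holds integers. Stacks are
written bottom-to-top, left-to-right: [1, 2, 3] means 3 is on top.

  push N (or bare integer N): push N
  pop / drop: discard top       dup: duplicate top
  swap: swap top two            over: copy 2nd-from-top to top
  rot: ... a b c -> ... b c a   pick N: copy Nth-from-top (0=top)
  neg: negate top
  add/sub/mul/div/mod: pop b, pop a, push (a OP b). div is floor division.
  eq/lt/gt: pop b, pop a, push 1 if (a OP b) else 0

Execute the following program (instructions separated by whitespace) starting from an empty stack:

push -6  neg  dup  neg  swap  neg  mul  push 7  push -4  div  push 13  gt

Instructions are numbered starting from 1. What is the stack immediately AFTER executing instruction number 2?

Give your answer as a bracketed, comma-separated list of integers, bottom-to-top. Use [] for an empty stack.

Answer: [6]

Derivation:
Step 1 ('push -6'): [-6]
Step 2 ('neg'): [6]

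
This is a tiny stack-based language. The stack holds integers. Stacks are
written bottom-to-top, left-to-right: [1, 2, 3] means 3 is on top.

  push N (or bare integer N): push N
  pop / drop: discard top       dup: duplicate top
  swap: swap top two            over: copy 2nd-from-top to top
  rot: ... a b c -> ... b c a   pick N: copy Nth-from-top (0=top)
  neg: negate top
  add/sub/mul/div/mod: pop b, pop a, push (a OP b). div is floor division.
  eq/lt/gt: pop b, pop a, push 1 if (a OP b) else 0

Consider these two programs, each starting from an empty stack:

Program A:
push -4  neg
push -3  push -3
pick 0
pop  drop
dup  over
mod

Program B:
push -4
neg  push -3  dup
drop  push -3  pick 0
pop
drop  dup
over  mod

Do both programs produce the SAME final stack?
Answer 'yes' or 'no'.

Program A trace:
  After 'push -4': [-4]
  After 'neg': [4]
  After 'push -3': [4, -3]
  After 'push -3': [4, -3, -3]
  After 'pick 0': [4, -3, -3, -3]
  After 'pop': [4, -3, -3]
  After 'drop': [4, -3]
  After 'dup': [4, -3, -3]
  After 'over': [4, -3, -3, -3]
  After 'mod': [4, -3, 0]
Program A final stack: [4, -3, 0]

Program B trace:
  After 'push -4': [-4]
  After 'neg': [4]
  After 'push -3': [4, -3]
  After 'dup': [4, -3, -3]
  After 'drop': [4, -3]
  After 'push -3': [4, -3, -3]
  After 'pick 0': [4, -3, -3, -3]
  After 'pop': [4, -3, -3]
  After 'drop': [4, -3]
  After 'dup': [4, -3, -3]
  After 'over': [4, -3, -3, -3]
  After 'mod': [4, -3, 0]
Program B final stack: [4, -3, 0]
Same: yes

Answer: yes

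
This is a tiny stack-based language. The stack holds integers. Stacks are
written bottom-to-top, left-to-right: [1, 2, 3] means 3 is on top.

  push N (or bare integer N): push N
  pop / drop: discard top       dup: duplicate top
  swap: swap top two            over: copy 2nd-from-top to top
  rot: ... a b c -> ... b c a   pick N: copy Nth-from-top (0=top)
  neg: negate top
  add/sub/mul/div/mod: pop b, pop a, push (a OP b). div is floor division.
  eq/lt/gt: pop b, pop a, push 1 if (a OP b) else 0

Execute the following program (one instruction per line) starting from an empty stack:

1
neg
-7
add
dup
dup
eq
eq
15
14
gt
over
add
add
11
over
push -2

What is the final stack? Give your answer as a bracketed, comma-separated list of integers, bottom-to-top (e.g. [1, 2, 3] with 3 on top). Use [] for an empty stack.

After 'push 1': [1]
After 'neg': [-1]
After 'push -7': [-1, -7]
After 'add': [-8]
After 'dup': [-8, -8]
After 'dup': [-8, -8, -8]
After 'eq': [-8, 1]
After 'eq': [0]
After 'push 15': [0, 15]
After 'push 14': [0, 15, 14]
After 'gt': [0, 1]
After 'over': [0, 1, 0]
After 'add': [0, 1]
After 'add': [1]
After 'push 11': [1, 11]
After 'over': [1, 11, 1]
After 'push -2': [1, 11, 1, -2]

Answer: [1, 11, 1, -2]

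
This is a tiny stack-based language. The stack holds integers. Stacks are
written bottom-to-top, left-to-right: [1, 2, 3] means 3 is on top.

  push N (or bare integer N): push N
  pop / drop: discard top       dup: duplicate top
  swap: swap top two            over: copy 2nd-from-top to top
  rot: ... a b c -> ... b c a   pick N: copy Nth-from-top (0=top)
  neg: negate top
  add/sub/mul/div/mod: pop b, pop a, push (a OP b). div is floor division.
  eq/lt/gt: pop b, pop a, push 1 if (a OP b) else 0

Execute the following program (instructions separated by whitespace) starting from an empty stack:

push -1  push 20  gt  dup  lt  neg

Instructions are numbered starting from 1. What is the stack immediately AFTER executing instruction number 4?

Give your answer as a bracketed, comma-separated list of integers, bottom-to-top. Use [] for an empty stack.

Step 1 ('push -1'): [-1]
Step 2 ('push 20'): [-1, 20]
Step 3 ('gt'): [0]
Step 4 ('dup'): [0, 0]

Answer: [0, 0]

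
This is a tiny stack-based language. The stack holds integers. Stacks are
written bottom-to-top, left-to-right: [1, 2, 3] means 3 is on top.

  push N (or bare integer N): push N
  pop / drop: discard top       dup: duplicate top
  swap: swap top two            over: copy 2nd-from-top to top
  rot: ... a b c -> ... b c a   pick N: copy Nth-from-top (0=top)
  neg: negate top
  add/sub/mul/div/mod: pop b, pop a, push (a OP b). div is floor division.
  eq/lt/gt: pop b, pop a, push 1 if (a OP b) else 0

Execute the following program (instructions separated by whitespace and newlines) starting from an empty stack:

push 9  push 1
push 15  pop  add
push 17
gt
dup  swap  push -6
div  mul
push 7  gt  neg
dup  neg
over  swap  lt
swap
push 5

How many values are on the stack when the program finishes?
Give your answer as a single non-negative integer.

After 'push 9': stack = [9] (depth 1)
After 'push 1': stack = [9, 1] (depth 2)
After 'push 15': stack = [9, 1, 15] (depth 3)
After 'pop': stack = [9, 1] (depth 2)
After 'add': stack = [10] (depth 1)
After 'push 17': stack = [10, 17] (depth 2)
After 'gt': stack = [0] (depth 1)
After 'dup': stack = [0, 0] (depth 2)
After 'swap': stack = [0, 0] (depth 2)
After 'push -6': stack = [0, 0, -6] (depth 3)
  ...
After 'push 7': stack = [0, 7] (depth 2)
After 'gt': stack = [0] (depth 1)
After 'neg': stack = [0] (depth 1)
After 'dup': stack = [0, 0] (depth 2)
After 'neg': stack = [0, 0] (depth 2)
After 'over': stack = [0, 0, 0] (depth 3)
After 'swap': stack = [0, 0, 0] (depth 3)
After 'lt': stack = [0, 0] (depth 2)
After 'swap': stack = [0, 0] (depth 2)
After 'push 5': stack = [0, 0, 5] (depth 3)

Answer: 3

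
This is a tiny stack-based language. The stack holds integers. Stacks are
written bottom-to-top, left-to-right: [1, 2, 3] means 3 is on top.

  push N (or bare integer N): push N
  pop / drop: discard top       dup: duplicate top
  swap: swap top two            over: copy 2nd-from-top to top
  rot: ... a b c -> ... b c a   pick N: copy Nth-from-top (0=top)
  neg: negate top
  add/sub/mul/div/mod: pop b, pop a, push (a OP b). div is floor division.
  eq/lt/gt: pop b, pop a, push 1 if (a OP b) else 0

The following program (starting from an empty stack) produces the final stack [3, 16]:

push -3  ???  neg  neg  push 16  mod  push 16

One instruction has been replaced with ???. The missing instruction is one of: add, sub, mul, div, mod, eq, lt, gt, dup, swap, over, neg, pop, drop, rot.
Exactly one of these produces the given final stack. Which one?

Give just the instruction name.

Answer: neg

Derivation:
Stack before ???: [-3]
Stack after ???:  [3]
The instruction that transforms [-3] -> [3] is: neg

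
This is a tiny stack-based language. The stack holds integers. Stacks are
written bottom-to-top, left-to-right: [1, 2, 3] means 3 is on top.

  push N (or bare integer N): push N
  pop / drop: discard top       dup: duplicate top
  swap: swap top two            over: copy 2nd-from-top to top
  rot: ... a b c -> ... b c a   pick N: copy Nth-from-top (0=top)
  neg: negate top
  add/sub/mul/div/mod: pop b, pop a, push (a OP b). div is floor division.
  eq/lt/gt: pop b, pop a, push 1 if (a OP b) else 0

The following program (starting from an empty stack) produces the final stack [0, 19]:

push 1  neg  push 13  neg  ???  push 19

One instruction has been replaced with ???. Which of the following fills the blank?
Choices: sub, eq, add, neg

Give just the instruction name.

Stack before ???: [-1, -13]
Stack after ???:  [0]
Checking each choice:
  sub: produces [12, 19]
  eq: MATCH
  add: produces [-14, 19]
  neg: produces [-1, 13, 19]


Answer: eq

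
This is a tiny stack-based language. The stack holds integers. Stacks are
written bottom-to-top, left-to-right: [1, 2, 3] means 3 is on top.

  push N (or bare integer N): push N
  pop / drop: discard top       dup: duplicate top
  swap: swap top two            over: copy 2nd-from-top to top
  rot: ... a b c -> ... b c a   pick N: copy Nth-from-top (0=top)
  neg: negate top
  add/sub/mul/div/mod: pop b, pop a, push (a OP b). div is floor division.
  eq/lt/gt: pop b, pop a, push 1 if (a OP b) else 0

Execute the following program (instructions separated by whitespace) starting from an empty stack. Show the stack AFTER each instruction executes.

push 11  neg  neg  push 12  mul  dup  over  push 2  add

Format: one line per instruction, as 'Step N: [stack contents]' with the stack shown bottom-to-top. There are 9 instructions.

Step 1: [11]
Step 2: [-11]
Step 3: [11]
Step 4: [11, 12]
Step 5: [132]
Step 6: [132, 132]
Step 7: [132, 132, 132]
Step 8: [132, 132, 132, 2]
Step 9: [132, 132, 134]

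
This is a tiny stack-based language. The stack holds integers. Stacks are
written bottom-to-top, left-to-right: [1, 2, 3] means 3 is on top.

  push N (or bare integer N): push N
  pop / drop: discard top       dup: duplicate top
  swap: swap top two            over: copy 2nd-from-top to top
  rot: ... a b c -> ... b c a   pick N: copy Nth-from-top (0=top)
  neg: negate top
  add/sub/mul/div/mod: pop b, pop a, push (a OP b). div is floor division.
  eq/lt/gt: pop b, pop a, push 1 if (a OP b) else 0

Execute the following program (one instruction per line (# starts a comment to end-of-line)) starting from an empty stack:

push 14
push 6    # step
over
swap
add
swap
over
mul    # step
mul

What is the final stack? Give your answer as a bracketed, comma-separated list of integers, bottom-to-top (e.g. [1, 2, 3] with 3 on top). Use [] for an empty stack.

After 'push 14': [14]
After 'push 6': [14, 6]
After 'over': [14, 6, 14]
After 'swap': [14, 14, 6]
After 'add': [14, 20]
After 'swap': [20, 14]
After 'over': [20, 14, 20]
After 'mul': [20, 280]
After 'mul': [5600]

Answer: [5600]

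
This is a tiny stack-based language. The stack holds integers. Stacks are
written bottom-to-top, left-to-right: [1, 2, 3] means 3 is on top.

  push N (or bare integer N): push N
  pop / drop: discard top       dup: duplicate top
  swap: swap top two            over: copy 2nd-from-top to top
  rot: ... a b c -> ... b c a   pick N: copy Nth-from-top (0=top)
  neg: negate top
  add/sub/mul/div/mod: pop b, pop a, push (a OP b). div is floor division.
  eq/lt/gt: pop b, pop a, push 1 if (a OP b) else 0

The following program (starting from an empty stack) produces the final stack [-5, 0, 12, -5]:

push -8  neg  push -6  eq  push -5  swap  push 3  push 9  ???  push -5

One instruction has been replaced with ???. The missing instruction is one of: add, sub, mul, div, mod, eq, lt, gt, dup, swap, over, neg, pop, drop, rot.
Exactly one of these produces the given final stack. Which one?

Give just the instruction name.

Answer: add

Derivation:
Stack before ???: [-5, 0, 3, 9]
Stack after ???:  [-5, 0, 12]
The instruction that transforms [-5, 0, 3, 9] -> [-5, 0, 12] is: add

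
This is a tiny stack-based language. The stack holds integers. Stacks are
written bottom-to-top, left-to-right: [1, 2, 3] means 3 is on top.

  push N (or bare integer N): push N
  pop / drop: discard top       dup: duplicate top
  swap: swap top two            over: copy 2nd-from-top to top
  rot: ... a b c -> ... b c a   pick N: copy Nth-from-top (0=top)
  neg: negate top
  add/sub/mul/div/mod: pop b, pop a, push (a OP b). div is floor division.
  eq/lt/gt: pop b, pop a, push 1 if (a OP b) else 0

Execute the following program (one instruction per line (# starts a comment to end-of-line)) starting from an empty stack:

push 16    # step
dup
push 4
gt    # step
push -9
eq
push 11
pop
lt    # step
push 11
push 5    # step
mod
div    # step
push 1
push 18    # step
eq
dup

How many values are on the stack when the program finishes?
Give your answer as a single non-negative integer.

After 'push 16': stack = [16] (depth 1)
After 'dup': stack = [16, 16] (depth 2)
After 'push 4': stack = [16, 16, 4] (depth 3)
After 'gt': stack = [16, 1] (depth 2)
After 'push -9': stack = [16, 1, -9] (depth 3)
After 'eq': stack = [16, 0] (depth 2)
After 'push 11': stack = [16, 0, 11] (depth 3)
After 'pop': stack = [16, 0] (depth 2)
After 'lt': stack = [0] (depth 1)
After 'push 11': stack = [0, 11] (depth 2)
After 'push 5': stack = [0, 11, 5] (depth 3)
After 'mod': stack = [0, 1] (depth 2)
After 'div': stack = [0] (depth 1)
After 'push 1': stack = [0, 1] (depth 2)
After 'push 18': stack = [0, 1, 18] (depth 3)
After 'eq': stack = [0, 0] (depth 2)
After 'dup': stack = [0, 0, 0] (depth 3)

Answer: 3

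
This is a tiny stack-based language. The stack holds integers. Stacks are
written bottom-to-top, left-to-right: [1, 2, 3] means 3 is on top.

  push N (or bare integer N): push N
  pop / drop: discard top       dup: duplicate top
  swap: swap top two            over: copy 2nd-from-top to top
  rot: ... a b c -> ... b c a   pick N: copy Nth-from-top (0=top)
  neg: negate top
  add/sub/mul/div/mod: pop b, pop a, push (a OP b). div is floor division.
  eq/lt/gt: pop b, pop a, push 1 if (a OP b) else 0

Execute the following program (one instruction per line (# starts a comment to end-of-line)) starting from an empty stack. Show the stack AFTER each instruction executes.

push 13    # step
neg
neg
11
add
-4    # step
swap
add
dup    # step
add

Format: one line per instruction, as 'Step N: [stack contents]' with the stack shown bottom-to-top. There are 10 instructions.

Step 1: [13]
Step 2: [-13]
Step 3: [13]
Step 4: [13, 11]
Step 5: [24]
Step 6: [24, -4]
Step 7: [-4, 24]
Step 8: [20]
Step 9: [20, 20]
Step 10: [40]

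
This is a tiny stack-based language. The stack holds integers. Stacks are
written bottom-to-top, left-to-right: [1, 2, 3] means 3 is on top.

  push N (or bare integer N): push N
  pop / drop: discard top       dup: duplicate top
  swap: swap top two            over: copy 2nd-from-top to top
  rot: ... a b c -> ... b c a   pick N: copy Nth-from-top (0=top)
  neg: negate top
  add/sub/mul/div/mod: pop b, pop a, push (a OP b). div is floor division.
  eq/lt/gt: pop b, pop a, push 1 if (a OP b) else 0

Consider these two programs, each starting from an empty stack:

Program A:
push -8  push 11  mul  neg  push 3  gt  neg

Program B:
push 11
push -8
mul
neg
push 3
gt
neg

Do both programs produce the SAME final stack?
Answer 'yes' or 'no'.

Program A trace:
  After 'push -8': [-8]
  After 'push 11': [-8, 11]
  After 'mul': [-88]
  After 'neg': [88]
  After 'push 3': [88, 3]
  After 'gt': [1]
  After 'neg': [-1]
Program A final stack: [-1]

Program B trace:
  After 'push 11': [11]
  After 'push -8': [11, -8]
  After 'mul': [-88]
  After 'neg': [88]
  After 'push 3': [88, 3]
  After 'gt': [1]
  After 'neg': [-1]
Program B final stack: [-1]
Same: yes

Answer: yes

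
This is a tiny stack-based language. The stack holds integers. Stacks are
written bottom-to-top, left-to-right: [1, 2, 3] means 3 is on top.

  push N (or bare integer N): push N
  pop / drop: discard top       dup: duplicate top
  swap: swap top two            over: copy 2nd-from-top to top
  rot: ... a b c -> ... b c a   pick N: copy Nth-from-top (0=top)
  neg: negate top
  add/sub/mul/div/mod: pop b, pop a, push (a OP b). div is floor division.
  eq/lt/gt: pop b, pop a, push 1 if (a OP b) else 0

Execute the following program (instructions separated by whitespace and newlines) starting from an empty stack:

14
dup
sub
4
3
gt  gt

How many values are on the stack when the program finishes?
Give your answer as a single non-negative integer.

Answer: 1

Derivation:
After 'push 14': stack = [14] (depth 1)
After 'dup': stack = [14, 14] (depth 2)
After 'sub': stack = [0] (depth 1)
After 'push 4': stack = [0, 4] (depth 2)
After 'push 3': stack = [0, 4, 3] (depth 3)
After 'gt': stack = [0, 1] (depth 2)
After 'gt': stack = [0] (depth 1)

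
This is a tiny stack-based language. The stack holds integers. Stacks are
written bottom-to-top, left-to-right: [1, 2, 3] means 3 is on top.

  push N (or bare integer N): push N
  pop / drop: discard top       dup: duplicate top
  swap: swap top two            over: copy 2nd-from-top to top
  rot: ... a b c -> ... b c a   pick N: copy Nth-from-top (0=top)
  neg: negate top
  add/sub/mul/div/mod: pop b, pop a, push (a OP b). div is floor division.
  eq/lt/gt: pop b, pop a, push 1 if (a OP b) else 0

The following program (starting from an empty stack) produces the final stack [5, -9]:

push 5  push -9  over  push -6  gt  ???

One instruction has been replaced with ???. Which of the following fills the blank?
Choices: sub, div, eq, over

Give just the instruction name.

Answer: div

Derivation:
Stack before ???: [5, -9, 1]
Stack after ???:  [5, -9]
Checking each choice:
  sub: produces [5, -10]
  div: MATCH
  eq: produces [5, 0]
  over: produces [5, -9, 1, -9]


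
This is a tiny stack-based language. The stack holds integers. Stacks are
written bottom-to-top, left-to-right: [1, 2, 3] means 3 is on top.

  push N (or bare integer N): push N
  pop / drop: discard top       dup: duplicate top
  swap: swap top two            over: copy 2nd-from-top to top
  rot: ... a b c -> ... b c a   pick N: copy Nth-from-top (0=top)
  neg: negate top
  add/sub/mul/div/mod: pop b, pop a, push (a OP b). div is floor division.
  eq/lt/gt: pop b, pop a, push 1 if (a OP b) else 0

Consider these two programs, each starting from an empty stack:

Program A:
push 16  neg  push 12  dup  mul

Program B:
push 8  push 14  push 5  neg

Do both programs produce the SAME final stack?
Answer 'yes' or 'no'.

Program A trace:
  After 'push 16': [16]
  After 'neg': [-16]
  After 'push 12': [-16, 12]
  After 'dup': [-16, 12, 12]
  After 'mul': [-16, 144]
Program A final stack: [-16, 144]

Program B trace:
  After 'push 8': [8]
  After 'push 14': [8, 14]
  After 'push 5': [8, 14, 5]
  After 'neg': [8, 14, -5]
Program B final stack: [8, 14, -5]
Same: no

Answer: no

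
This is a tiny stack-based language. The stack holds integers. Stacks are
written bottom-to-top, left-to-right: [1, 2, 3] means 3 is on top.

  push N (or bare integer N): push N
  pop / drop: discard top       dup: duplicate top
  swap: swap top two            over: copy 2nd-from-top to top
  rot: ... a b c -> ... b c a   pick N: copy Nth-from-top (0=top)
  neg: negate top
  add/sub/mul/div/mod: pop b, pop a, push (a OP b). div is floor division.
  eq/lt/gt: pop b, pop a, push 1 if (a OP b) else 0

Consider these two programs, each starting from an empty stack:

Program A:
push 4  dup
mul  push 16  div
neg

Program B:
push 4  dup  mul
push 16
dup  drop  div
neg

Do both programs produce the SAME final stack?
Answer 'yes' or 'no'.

Answer: yes

Derivation:
Program A trace:
  After 'push 4': [4]
  After 'dup': [4, 4]
  After 'mul': [16]
  After 'push 16': [16, 16]
  After 'div': [1]
  After 'neg': [-1]
Program A final stack: [-1]

Program B trace:
  After 'push 4': [4]
  After 'dup': [4, 4]
  After 'mul': [16]
  After 'push 16': [16, 16]
  After 'dup': [16, 16, 16]
  After 'drop': [16, 16]
  After 'div': [1]
  After 'neg': [-1]
Program B final stack: [-1]
Same: yes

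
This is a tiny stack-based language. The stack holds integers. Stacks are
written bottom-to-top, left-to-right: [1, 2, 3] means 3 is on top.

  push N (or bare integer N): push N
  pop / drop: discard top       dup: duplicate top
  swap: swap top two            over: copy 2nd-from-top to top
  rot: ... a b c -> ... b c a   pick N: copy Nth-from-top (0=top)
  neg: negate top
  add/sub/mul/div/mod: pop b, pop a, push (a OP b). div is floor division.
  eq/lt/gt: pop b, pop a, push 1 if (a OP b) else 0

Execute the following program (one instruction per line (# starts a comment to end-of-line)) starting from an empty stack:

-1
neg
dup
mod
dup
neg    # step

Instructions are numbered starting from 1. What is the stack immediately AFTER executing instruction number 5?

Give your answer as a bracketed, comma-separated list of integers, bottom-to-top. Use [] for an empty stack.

Answer: [0, 0]

Derivation:
Step 1 ('-1'): [-1]
Step 2 ('neg'): [1]
Step 3 ('dup'): [1, 1]
Step 4 ('mod'): [0]
Step 5 ('dup'): [0, 0]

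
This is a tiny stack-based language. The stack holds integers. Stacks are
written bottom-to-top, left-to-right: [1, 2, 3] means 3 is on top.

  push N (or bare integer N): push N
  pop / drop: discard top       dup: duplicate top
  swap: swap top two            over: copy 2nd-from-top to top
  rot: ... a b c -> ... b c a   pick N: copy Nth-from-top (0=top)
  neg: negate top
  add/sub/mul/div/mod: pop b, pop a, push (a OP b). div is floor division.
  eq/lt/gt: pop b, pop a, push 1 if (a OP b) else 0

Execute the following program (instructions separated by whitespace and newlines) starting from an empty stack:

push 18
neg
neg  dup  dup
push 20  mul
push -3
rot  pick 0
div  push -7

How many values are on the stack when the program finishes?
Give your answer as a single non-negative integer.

After 'push 18': stack = [18] (depth 1)
After 'neg': stack = [-18] (depth 1)
After 'neg': stack = [18] (depth 1)
After 'dup': stack = [18, 18] (depth 2)
After 'dup': stack = [18, 18, 18] (depth 3)
After 'push 20': stack = [18, 18, 18, 20] (depth 4)
After 'mul': stack = [18, 18, 360] (depth 3)
After 'push -3': stack = [18, 18, 360, -3] (depth 4)
After 'rot': stack = [18, 360, -3, 18] (depth 4)
After 'pick 0': stack = [18, 360, -3, 18, 18] (depth 5)
After 'div': stack = [18, 360, -3, 1] (depth 4)
After 'push -7': stack = [18, 360, -3, 1, -7] (depth 5)

Answer: 5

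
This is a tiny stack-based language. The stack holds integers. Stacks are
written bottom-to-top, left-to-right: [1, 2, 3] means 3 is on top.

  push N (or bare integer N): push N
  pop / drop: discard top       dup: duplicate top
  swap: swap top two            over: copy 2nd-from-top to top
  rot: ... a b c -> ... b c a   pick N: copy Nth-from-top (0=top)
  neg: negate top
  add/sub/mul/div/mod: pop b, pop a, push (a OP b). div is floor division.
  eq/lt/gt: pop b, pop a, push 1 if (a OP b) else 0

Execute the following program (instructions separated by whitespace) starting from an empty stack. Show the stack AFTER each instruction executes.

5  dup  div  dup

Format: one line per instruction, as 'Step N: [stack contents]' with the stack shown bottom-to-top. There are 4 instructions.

Step 1: [5]
Step 2: [5, 5]
Step 3: [1]
Step 4: [1, 1]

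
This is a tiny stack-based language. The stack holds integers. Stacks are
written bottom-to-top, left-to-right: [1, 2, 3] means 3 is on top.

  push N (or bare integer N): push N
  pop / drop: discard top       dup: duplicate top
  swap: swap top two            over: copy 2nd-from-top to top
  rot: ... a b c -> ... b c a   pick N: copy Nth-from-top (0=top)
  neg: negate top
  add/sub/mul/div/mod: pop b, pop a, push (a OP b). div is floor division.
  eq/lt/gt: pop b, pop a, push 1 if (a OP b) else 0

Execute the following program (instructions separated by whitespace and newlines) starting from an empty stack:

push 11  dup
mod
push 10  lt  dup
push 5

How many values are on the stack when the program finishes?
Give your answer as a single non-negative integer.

Answer: 3

Derivation:
After 'push 11': stack = [11] (depth 1)
After 'dup': stack = [11, 11] (depth 2)
After 'mod': stack = [0] (depth 1)
After 'push 10': stack = [0, 10] (depth 2)
After 'lt': stack = [1] (depth 1)
After 'dup': stack = [1, 1] (depth 2)
After 'push 5': stack = [1, 1, 5] (depth 3)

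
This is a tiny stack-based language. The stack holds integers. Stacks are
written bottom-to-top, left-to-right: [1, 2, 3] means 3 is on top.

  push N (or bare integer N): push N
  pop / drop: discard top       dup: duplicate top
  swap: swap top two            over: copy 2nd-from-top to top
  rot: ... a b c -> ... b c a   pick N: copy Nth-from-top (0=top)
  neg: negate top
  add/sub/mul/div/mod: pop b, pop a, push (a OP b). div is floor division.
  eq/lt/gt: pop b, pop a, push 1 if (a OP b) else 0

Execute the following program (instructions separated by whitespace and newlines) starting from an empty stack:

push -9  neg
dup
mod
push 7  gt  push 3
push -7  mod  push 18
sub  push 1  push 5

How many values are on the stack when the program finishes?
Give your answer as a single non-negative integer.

Answer: 4

Derivation:
After 'push -9': stack = [-9] (depth 1)
After 'neg': stack = [9] (depth 1)
After 'dup': stack = [9, 9] (depth 2)
After 'mod': stack = [0] (depth 1)
After 'push 7': stack = [0, 7] (depth 2)
After 'gt': stack = [0] (depth 1)
After 'push 3': stack = [0, 3] (depth 2)
After 'push -7': stack = [0, 3, -7] (depth 3)
After 'mod': stack = [0, -4] (depth 2)
After 'push 18': stack = [0, -4, 18] (depth 3)
After 'sub': stack = [0, -22] (depth 2)
After 'push 1': stack = [0, -22, 1] (depth 3)
After 'push 5': stack = [0, -22, 1, 5] (depth 4)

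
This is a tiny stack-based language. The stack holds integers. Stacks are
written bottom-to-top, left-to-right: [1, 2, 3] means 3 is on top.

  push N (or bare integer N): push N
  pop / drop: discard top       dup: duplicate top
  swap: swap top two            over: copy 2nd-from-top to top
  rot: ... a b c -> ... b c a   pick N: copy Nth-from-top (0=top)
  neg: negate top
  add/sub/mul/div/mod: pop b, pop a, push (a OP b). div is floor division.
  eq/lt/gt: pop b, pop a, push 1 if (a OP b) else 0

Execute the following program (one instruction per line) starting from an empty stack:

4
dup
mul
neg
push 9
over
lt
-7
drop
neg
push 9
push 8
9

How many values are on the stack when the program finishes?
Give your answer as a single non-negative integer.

Answer: 5

Derivation:
After 'push 4': stack = [4] (depth 1)
After 'dup': stack = [4, 4] (depth 2)
After 'mul': stack = [16] (depth 1)
After 'neg': stack = [-16] (depth 1)
After 'push 9': stack = [-16, 9] (depth 2)
After 'over': stack = [-16, 9, -16] (depth 3)
After 'lt': stack = [-16, 0] (depth 2)
After 'push -7': stack = [-16, 0, -7] (depth 3)
After 'drop': stack = [-16, 0] (depth 2)
After 'neg': stack = [-16, 0] (depth 2)
After 'push 9': stack = [-16, 0, 9] (depth 3)
After 'push 8': stack = [-16, 0, 9, 8] (depth 4)
After 'push 9': stack = [-16, 0, 9, 8, 9] (depth 5)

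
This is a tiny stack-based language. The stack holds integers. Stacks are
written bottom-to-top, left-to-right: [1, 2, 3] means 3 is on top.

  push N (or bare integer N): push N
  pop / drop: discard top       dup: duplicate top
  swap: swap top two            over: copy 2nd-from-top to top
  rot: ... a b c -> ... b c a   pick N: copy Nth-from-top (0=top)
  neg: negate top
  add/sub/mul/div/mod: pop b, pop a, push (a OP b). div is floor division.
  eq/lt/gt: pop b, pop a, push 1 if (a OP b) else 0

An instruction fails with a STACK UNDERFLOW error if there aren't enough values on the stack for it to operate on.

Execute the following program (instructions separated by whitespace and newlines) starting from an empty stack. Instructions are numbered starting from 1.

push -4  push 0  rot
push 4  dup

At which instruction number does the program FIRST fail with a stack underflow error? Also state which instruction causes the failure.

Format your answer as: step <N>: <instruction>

Step 1 ('push -4'): stack = [-4], depth = 1
Step 2 ('push 0'): stack = [-4, 0], depth = 2
Step 3 ('rot'): needs 3 value(s) but depth is 2 — STACK UNDERFLOW

Answer: step 3: rot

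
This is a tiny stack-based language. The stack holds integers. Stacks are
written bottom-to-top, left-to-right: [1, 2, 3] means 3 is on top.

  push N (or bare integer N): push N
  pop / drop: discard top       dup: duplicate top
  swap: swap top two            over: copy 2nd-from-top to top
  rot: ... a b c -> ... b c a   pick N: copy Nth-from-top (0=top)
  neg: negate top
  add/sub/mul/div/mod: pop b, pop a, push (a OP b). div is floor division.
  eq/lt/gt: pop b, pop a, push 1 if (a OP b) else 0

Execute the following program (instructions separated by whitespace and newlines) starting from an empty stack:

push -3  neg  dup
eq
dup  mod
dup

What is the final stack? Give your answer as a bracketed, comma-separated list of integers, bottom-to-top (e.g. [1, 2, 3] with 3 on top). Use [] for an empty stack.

Answer: [0, 0]

Derivation:
After 'push -3': [-3]
After 'neg': [3]
After 'dup': [3, 3]
After 'eq': [1]
After 'dup': [1, 1]
After 'mod': [0]
After 'dup': [0, 0]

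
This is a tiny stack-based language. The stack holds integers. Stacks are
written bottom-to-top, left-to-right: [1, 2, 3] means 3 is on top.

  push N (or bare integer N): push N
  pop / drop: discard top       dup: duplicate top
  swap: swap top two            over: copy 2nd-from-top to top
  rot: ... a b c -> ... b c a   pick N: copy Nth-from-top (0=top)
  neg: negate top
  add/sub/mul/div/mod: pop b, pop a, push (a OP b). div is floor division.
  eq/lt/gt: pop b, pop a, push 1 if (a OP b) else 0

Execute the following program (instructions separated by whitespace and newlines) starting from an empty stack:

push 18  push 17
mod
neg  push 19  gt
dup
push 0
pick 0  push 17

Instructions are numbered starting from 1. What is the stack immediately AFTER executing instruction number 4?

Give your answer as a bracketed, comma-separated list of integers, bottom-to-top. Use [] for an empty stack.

Step 1 ('push 18'): [18]
Step 2 ('push 17'): [18, 17]
Step 3 ('mod'): [1]
Step 4 ('neg'): [-1]

Answer: [-1]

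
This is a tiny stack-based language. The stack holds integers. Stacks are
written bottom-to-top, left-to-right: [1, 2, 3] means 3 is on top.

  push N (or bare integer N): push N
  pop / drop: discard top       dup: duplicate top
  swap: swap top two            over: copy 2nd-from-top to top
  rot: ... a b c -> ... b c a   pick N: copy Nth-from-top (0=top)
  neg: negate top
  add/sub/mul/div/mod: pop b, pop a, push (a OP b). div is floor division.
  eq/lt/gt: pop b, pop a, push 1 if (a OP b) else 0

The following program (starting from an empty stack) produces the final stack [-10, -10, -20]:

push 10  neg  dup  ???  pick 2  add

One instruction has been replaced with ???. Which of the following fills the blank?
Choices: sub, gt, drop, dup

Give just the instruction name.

Answer: dup

Derivation:
Stack before ???: [-10, -10]
Stack after ???:  [-10, -10, -10]
Checking each choice:
  sub: stack underflow (need 3, have 1)
  gt: stack underflow (need 3, have 1)
  drop: stack underflow (need 3, have 1)
  dup: MATCH


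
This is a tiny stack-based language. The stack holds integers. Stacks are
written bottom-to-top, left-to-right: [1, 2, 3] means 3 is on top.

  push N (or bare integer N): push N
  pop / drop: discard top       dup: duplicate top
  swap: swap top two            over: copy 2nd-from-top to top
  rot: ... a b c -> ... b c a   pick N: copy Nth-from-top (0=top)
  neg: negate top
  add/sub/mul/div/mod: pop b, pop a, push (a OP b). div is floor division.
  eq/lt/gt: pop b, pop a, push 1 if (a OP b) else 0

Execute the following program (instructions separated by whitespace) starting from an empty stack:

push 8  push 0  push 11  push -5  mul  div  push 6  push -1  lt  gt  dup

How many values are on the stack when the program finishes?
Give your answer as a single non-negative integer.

Answer: 3

Derivation:
After 'push 8': stack = [8] (depth 1)
After 'push 0': stack = [8, 0] (depth 2)
After 'push 11': stack = [8, 0, 11] (depth 3)
After 'push -5': stack = [8, 0, 11, -5] (depth 4)
After 'mul': stack = [8, 0, -55] (depth 3)
After 'div': stack = [8, 0] (depth 2)
After 'push 6': stack = [8, 0, 6] (depth 3)
After 'push -1': stack = [8, 0, 6, -1] (depth 4)
After 'lt': stack = [8, 0, 0] (depth 3)
After 'gt': stack = [8, 0] (depth 2)
After 'dup': stack = [8, 0, 0] (depth 3)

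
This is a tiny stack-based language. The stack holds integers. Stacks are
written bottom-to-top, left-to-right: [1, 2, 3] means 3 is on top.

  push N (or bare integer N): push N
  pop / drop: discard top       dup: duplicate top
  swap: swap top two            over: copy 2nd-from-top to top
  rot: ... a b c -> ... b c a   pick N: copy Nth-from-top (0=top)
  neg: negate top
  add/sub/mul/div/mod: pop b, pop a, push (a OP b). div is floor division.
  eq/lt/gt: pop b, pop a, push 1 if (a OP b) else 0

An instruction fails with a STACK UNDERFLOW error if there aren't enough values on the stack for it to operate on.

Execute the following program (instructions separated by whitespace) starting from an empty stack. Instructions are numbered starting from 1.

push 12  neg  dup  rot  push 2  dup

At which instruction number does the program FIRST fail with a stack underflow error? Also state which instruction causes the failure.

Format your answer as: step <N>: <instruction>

Step 1 ('push 12'): stack = [12], depth = 1
Step 2 ('neg'): stack = [-12], depth = 1
Step 3 ('dup'): stack = [-12, -12], depth = 2
Step 4 ('rot'): needs 3 value(s) but depth is 2 — STACK UNDERFLOW

Answer: step 4: rot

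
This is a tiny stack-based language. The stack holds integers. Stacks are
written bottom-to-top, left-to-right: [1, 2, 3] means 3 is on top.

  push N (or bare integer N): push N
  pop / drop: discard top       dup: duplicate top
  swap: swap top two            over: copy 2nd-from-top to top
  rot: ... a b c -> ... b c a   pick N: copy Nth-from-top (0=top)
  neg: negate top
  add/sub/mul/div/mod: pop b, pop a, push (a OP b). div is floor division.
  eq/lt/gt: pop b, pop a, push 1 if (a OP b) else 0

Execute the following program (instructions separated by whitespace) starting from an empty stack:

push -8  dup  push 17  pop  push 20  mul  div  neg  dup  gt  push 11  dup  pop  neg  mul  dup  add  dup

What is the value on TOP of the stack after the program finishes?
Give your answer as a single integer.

After 'push -8': [-8]
After 'dup': [-8, -8]
After 'push 17': [-8, -8, 17]
After 'pop': [-8, -8]
After 'push 20': [-8, -8, 20]
After 'mul': [-8, -160]
After 'div': [0]
After 'neg': [0]
After 'dup': [0, 0]
After 'gt': [0]
After 'push 11': [0, 11]
After 'dup': [0, 11, 11]
After 'pop': [0, 11]
After 'neg': [0, -11]
After 'mul': [0]
After 'dup': [0, 0]
After 'add': [0]
After 'dup': [0, 0]

Answer: 0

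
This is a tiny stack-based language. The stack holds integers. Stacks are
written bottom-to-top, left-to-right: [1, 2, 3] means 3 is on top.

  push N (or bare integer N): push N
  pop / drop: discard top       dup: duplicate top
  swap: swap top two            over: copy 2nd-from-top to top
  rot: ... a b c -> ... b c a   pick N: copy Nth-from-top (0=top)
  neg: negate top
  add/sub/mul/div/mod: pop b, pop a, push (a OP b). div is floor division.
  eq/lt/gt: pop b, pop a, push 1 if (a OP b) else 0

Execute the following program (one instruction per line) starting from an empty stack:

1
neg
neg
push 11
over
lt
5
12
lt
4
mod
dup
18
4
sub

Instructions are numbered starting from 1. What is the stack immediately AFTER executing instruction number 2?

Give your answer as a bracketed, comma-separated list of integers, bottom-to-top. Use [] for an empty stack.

Step 1 ('1'): [1]
Step 2 ('neg'): [-1]

Answer: [-1]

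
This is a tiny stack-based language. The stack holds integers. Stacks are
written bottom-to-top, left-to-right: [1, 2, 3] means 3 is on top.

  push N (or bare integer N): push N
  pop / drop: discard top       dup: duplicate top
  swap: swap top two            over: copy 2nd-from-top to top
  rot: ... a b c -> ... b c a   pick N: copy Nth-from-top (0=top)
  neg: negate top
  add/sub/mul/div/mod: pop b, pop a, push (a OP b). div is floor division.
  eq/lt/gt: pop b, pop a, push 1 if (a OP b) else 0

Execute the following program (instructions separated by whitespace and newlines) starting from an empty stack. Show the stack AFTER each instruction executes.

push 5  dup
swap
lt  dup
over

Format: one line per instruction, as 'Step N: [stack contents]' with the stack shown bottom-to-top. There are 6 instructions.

Step 1: [5]
Step 2: [5, 5]
Step 3: [5, 5]
Step 4: [0]
Step 5: [0, 0]
Step 6: [0, 0, 0]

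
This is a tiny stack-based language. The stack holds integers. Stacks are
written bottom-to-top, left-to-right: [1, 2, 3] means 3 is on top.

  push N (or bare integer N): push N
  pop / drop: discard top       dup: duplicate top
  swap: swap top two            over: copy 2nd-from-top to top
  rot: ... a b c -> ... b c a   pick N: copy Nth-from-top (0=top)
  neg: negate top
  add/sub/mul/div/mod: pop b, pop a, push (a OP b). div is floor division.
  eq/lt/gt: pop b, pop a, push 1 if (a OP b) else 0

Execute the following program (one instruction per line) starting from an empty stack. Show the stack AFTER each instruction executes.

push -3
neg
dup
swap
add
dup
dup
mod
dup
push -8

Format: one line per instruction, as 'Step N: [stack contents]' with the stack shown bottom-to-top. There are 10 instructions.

Step 1: [-3]
Step 2: [3]
Step 3: [3, 3]
Step 4: [3, 3]
Step 5: [6]
Step 6: [6, 6]
Step 7: [6, 6, 6]
Step 8: [6, 0]
Step 9: [6, 0, 0]
Step 10: [6, 0, 0, -8]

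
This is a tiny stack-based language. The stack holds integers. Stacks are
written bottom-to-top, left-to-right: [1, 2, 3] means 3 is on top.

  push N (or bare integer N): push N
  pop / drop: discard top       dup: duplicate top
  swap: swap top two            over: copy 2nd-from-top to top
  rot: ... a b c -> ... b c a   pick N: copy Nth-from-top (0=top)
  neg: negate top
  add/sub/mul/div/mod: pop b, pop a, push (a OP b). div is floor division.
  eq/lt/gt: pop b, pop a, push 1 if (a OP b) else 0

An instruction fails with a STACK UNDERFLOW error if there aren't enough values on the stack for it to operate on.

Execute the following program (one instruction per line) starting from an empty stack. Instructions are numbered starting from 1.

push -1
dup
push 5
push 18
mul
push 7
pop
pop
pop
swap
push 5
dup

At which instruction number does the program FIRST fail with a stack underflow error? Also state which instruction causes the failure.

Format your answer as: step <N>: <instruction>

Answer: step 10: swap

Derivation:
Step 1 ('push -1'): stack = [-1], depth = 1
Step 2 ('dup'): stack = [-1, -1], depth = 2
Step 3 ('push 5'): stack = [-1, -1, 5], depth = 3
Step 4 ('push 18'): stack = [-1, -1, 5, 18], depth = 4
Step 5 ('mul'): stack = [-1, -1, 90], depth = 3
Step 6 ('push 7'): stack = [-1, -1, 90, 7], depth = 4
Step 7 ('pop'): stack = [-1, -1, 90], depth = 3
Step 8 ('pop'): stack = [-1, -1], depth = 2
Step 9 ('pop'): stack = [-1], depth = 1
Step 10 ('swap'): needs 2 value(s) but depth is 1 — STACK UNDERFLOW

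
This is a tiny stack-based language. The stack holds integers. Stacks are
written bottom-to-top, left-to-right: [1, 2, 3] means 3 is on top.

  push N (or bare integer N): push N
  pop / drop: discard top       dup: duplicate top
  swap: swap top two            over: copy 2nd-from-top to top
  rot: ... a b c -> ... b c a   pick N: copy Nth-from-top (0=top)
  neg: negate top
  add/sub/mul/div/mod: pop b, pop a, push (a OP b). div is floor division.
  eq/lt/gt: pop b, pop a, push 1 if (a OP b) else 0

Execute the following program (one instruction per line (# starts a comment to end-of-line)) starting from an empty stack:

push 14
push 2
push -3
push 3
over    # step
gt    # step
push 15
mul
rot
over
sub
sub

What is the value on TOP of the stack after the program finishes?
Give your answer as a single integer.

After 'push 14': [14]
After 'push 2': [14, 2]
After 'push -3': [14, 2, -3]
After 'push 3': [14, 2, -3, 3]
After 'over': [14, 2, -3, 3, -3]
After 'gt': [14, 2, -3, 1]
After 'push 15': [14, 2, -3, 1, 15]
After 'mul': [14, 2, -3, 15]
After 'rot': [14, -3, 15, 2]
After 'over': [14, -3, 15, 2, 15]
After 'sub': [14, -3, 15, -13]
After 'sub': [14, -3, 28]

Answer: 28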